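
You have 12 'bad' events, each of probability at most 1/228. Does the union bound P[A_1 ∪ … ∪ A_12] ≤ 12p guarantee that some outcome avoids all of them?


Union bound: P[∪_{i=1}^{12} A_i] ≤ Σ_i P[A_i] ≤ 12·p = 12·(1/228) = 1/19.
Numerically: 1/19 ≈ 0.05263.
Is 1/19 < 1? YES.
Since P[∪ A_i] ≤ 1/19 < 1, the complement has P[∩ A_i^c] ≥ 1 − 1/19 = 18/19 > 0, so some outcome avoids every A_i.

12·p = 1/19 ≈ 0.05263; existence CERTIFIED by the union bound.


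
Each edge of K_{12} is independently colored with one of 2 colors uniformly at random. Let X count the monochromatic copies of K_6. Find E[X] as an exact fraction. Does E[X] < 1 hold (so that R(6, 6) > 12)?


E[X] = C(12, 6) · 2^{1 − 15} = 924 · 2^{−14} = 924/16384.
As a reduced fraction: E[X] = 231/4096 ≈ 0.0563965.
Is E[X] < 1? YES.
Since E[X] < 1, there exists a 2-coloring of K_{12} with no monochromatic K_6; hence R(6, 6) > 12.

E[X] = 231/4096 ≈ 0.0563965; E[X] < 1, so R(6, 6) > 12.


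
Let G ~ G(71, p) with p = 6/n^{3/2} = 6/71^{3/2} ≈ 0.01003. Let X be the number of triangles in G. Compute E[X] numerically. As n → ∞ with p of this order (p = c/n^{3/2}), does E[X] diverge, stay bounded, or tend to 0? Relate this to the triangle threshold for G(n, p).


Number of potential triangles: C(71, 3) = 57155.
Each occurs with probability p³ ≈ (0.01003)³ ≈ 1.008768e-06.
By linearity: E[X] = C(71, 3)·p³ ≈ 57155 · 1.008768e-06 ≈ 0.0577.
Since α = 3/2 > 1, p = c/n^{3/2} = o(1/n) is below the triangle threshold p ~ 1/n. Asymptotically E[X] ~ (c³/6)·n^{3(1−α)} = (6³/6)·n^{-1.5} → 0, so by Markov's inequality G has no triangles w.h.p.

E[X] ≈ 0.0577; in regime p = Θ(1/n^{3/2}) E[X] tends to 0 (below the triangle threshold p ~ 1/n).


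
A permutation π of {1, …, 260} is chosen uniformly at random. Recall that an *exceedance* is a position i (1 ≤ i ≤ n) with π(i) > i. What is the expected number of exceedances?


Write X = Σ_{i=1}^{260} X_i, where X_i = 1_{π(i) > i}.
For each fixed i, π(i) is uniform over {1, …, 260} (marginal of a uniform permutation), so P[π(i) > i] = (n − i)/n. Summing: Σ_{i=1}^{260} (n − i)/n = (0 + 1 + … + 259)/260 = 260(260 − 1)/(2·260) = (260 − 1)/2.
Hence E[X] = Σ_{i=1}^{260} (260 − i)/260 = 259/2 ≈ 129.500000.

E[X] = 259/2 = 129.500000.


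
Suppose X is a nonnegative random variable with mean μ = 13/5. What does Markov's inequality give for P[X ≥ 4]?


μ = E[X] = 13/5, a = 4.
Markov: P[X ≥ 4] ≤ μ/a = (13/5)/4 = 13/20.
Numerically: ≈ 0.650000.
(Since a = 4 > μ = 2.600000, the bound 13/20 is < 1 and informative.)

P[X ≥ 4] ≤ 13/20 ≈ 0.650000.


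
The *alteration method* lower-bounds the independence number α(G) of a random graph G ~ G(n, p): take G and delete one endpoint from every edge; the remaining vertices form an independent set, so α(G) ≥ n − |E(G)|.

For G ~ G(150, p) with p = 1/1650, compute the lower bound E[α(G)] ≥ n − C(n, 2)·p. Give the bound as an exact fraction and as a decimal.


E[|E(G)|] = C(150, 2)·p = 11175 · (1/1650) = 149/22.
E[α(G)] ≥ n − E[|E(G)|] = 150 − 149/22 = 3151/22.
Numerically: ≈ 143.227273.
(This is only a lower bound; the true E[α(G)] may be larger.)

E[α(G)] ≥ 3151/22 ≈ 143.227273.


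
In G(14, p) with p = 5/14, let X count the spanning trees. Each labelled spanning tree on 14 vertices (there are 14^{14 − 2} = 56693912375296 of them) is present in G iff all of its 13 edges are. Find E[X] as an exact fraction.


K_14 has 14^{14 − 2} = 56693912375296 labelled spanning trees.
For each such spanning tree H, let X_H = 1 if all 13 edges of H are present in G. Then P[X_H = 1] = p^{13} = (5/14)^{13} = 1220703125/793714773254144.
Summing the indicators: E[X] = Σ_H E[X_H] = 56693912375296 · p^{13} = 56693912375296 · 1220703125/793714773254144 = 1220703125/14.
Numerically: E[X] ≈ 8.71931e+07.

E[X] = 56693912375296 · (5/14)^{13} = 1220703125/14 ≈ 8.71931e+07.


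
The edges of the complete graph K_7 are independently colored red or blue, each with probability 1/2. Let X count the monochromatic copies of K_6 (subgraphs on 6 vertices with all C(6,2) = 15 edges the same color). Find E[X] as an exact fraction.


Let X = Σ_S X_S over the C(7, 6) = 7 subsets S of size 6, where X_S = 1 if the K_6 on S is monochromatic.
For a fixed S, the K_6 on S has C(6, 2) = 15 edges. P[all 15 edges red] = (1/2)^15, and likewise for blue, so P[monochromatic] = 2·(1/2)^15 = 2^{1 − 15} = 1/16384.
Summing: E[X] = C(7, 6) · 2^{1 − 15} = 7 · 1/16384 = 7/16384.
Numerically: E[X] ≈ 0.0004.

E[X] = C(7,6)·2^(1−C(6,2)) = 7/16384 ≈ 0.0004.


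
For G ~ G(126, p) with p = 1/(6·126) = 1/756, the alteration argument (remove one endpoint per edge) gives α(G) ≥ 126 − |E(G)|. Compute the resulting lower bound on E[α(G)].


E[|E(G)|] = C(126, 2)·p = 7875 · (1/756) = 125/12.
E[α(G)] ≥ n − E[|E(G)|] = 126 − 125/12 = 1387/12.
Numerically: ≈ 115.583333.
(This is only a lower bound; the true E[α(G)] may be larger.)

E[α(G)] ≥ 1387/12 ≈ 115.583333.


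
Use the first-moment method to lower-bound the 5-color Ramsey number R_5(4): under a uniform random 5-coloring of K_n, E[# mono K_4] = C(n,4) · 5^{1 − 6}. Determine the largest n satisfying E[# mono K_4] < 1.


We need C(n, 4) · 5^{1 − 6} < 1, i.e. C(n, 4) < 5^{6 − 1} = 3125.
Check values of n near the boundary:
  n = 12: C(12, 4) = 495; 495 < 3125? YES
  n = 13: C(13, 4) = 715; 715 < 3125? YES
  n = 14: C(14, 4) = 1001; 1001 < 3125? YES
  n = 15: C(15, 4) = 1365; 1365 < 3125? YES
  n = 16: C(16, 4) = 1820; 1820 < 3125? YES
  n = 17: C(17, 4) = 2380; 2380 < 3125? YES
  n = 18: C(18, 4) = 3060; 3060 < 3125? YES
  n = 19: C(19, 4) = 3876; 3876 < 3125? NO
  n = 20: C(20, 4) = 4845; 4845 < 3125? NO
The largest n with C(n, 4) < 3125 is n = 18 (where E[X] = 612/625 ≈ 0.979200). Hence R_5(4) > 18, i.e. R_5(4) ≥ 19.

Largest n = 18; hence R_5(4) > 18.


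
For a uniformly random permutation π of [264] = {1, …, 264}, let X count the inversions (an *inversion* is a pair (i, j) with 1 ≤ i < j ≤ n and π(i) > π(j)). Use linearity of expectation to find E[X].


Write X = Σ X_I over the C(264, 2) = 34716 pairs i < j, with X_I the indicator of one inversion.
There are 34716 indicators.
For each fixed pair i < j, the values π(i) and π(j) are two distinct elements of {1, …, 264} in uniformly random order; by symmetry P[π(i) > π(j)] = 1/2.
By linearity: E[X] = 34716 · (1/2) = C(264, 2) · (1/2) = 34716/2 = 17358 ≈ 17358.000000.

E[X] = 17358 = 17358.000000.


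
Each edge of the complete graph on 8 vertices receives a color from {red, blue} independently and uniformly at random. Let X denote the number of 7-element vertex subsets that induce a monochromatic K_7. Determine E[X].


Let X = Σ_S X_S over the C(8, 7) = 8 subsets S of size 7, where X_S = 1 if the K_7 on S is monochromatic.
For a fixed S, the K_7 on S has C(7, 2) = 21 edges. P[all 21 edges red] = (1/2)^21, and likewise for blue, so P[monochromatic] = 2·(1/2)^21 = 2^{1 − 21} = 1/1048576.
Summing: E[X] = C(8, 7) · 2^{1 − 21} = 8 · 1/1048576 = 1/131072.
Numerically: E[X] ≈ 0.000.

E[X] = C(8,7)·2^(1−C(7,2)) = 1/131072 ≈ 0.000.


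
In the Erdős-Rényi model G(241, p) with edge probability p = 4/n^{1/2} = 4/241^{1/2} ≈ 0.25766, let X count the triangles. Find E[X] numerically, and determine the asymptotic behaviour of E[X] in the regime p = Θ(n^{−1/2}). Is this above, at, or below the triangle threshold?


Number of potential triangles: C(241, 3) = 2303960.
Each occurs with probability p³ ≈ (0.25766)³ ≈ 1.7106234e-02.
By linearity: E[X] = C(241, 3)·p³ ≈ 2303960 · 1.7106234e-02 ≈ 39412.07903.
Since α = 1/2 < 1, p = c/n^{1/2} ≫ 1/n is above the triangle threshold p ~ 1/n. Asymptotically E[X] ~ (c³/6)·n^{3(1−α)} = (4³/6)·n^{1.5} → ∞; triangles are abundant w.h.p.

E[X] ≈ 39412.07903; in regime p = Θ(1/n^{1/2}) E[X] diverges (above the triangle threshold p ~ 1/n).


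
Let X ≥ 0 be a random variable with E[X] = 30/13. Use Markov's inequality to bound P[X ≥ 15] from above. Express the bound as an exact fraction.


μ = E[X] = 30/13, a = 15.
Markov: P[X ≥ 15] ≤ μ/a = (30/13)/15 = 2/13.
Numerically: ≈ 0.153846.
(Since a = 15 > μ = 2.307692, the bound 2/13 is < 1 and informative.)

P[X ≥ 15] ≤ 2/13 ≈ 0.153846.


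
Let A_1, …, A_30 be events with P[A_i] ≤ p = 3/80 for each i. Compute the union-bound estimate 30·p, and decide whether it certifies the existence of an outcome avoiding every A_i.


Union bound: P[∪_{i=1}^{30} A_i] ≤ Σ_i P[A_i] ≤ 30·p = 30·(3/80) = 9/8.
Numerically: 9/8 ≈ 1.1250.
Is 9/8 < 1? NO.
Since the bound 9/8 is ≥ 1, the union bound is uninformative here; it does NOT by itself certify existence.

30·p = 9/8 ≈ 1.1250; existence NOT certified by the union bound.


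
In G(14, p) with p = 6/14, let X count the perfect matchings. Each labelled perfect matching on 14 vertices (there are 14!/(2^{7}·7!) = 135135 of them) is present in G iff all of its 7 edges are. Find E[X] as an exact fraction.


K_14 has 14!/(2^{7}·7!) = 135135 labelled perfect matchings.
For each such perfect matching H, let X_H = 1 if all 7 edges of H are present in G. Then P[X_H = 1] = p^{7} = (3/7)^{7} = 2187/823543.
By linearity: E[X] = Σ_H E[X_H] = 135135 · p^{7} = 135135 · 2187/823543 = 42220035/117649.
Numerically: E[X] ≈ 358.864.

E[X] = 135135 · (3/7)^{7} = 42220035/117649 ≈ 358.864.


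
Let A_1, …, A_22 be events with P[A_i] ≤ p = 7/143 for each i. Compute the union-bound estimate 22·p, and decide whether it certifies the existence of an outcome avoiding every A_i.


Union bound: P[∪_{i=1}^{22} A_i] ≤ Σ_i P[A_i] ≤ 22·p = 22·(7/143) = 14/13.
Numerically: 14/13 ≈ 1.07692.
Is 14/13 < 1? NO.
Since the bound 14/13 is ≥ 1, the union bound is uninformative here; it does NOT by itself certify existence.

22·p = 14/13 ≈ 1.07692; existence NOT certified by the union bound.


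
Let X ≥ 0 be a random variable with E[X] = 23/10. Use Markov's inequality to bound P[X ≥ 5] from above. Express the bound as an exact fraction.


μ = E[X] = 23/10, a = 5.
Markov: P[X ≥ 5] ≤ μ/a = (23/10)/5 = 23/50.
Numerically: ≈ 0.4600.
(Since a = 5 > μ = 2.3000, the bound 23/50 is < 1 and informative.)

P[X ≥ 5] ≤ 23/50 ≈ 0.4600.


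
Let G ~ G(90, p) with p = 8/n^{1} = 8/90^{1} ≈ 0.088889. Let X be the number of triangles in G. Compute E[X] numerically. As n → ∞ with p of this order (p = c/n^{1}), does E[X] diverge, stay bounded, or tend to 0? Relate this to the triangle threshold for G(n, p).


Number of potential triangles: C(90, 3) = 117480.
Each occurs with probability p³ ≈ (0.088889)³ ≈ 7.0233196e-04.
By linearity: E[X] = C(90, 3)·p³ ≈ 117480 · 7.0233196e-04 ≈ 82.50996.
Here α = 1, so p = 8/n is exactly at the triangle threshold p ~ 1/n. Asymptotically E[X] → c³/6 = 8³/6 = 256/3 ≈ 85.33333, a bounded constant. In this regime the triangle count is asymptotically Poisson(c³/6).

E[X] ≈ 82.50996; in regime p = Θ(1/n^{1}) E[X] stays bounded (at the triangle threshold p ~ 1/n).


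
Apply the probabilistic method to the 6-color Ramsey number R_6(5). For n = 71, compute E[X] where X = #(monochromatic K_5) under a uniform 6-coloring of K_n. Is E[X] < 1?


E[X] = C(71, 5) · 6^{1 − 10} = 13019909 · 6^{−9} = 13019909/10077696.
As a reduced fraction: E[X] = 13019909/10077696 ≈ 1.292.
Is E[X] < 1? NO.
Since E[X] ≥ 1, the first-moment bound is inconclusive at n = 71; it does NOT by itself certify R_6(5) > 71.

E[X] = 13019909/10077696 ≈ 1.292; E[X] ≥ 1; first-moment method inconclusive here.


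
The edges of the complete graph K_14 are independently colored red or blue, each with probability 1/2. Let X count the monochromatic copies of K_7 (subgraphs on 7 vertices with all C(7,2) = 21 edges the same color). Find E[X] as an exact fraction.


Let X = Σ_S X_S over the C(14, 7) = 3432 subsets S of size 7, where X_S = 1 if the K_7 on S is monochromatic.
For a fixed S, the K_7 on S has C(7, 2) = 21 edges. P[all 21 edges red] = (1/2)^21, and likewise for blue, so P[monochromatic] = 2·(1/2)^21 = 2^{1 − 21} = 1/1048576.
By linearity of expectation: E[X] = C(14, 7) · 2^{1 − 21} = 3432 · 1/1048576 = 429/131072.
Numerically: E[X] ≈ 0.003273.

E[X] = C(14,7)·2^(1−C(7,2)) = 429/131072 ≈ 0.003273.


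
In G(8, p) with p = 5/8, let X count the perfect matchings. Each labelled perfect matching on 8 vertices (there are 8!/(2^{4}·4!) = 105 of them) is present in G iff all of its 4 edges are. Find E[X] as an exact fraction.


K_8 has 8!/(2^{4}·4!) = 105 labelled perfect matchings.
For each such perfect matching H, let X_H = 1 if all 4 edges of H are present in G. Then P[X_H = 1] = p^{4} = (5/8)^{4} = 625/4096.
By linearity of expectation: E[X] = Σ_H E[X_H] = 105 · p^{4} = 105 · 625/4096 = 65625/4096.
Numerically: E[X] ≈ 16.022.

E[X] = 105 · (5/8)^{4} = 65625/4096 ≈ 16.022.


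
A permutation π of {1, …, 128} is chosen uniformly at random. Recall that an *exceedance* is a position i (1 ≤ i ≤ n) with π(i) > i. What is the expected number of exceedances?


Write X = Σ_{i=1}^{128} X_i, where X_i = 1_{π(i) > i}.
For each fixed i, π(i) is uniform over {1, …, 128} (marginal of a uniform permutation), so P[π(i) > i] = (n − i)/n. Summing: Σ_{i=1}^{128} (n − i)/n = (0 + 1 + … + 127)/128 = 128(128 − 1)/(2·128) = (128 − 1)/2.
Hence E[X] = Σ_{i=1}^{128} (128 − i)/128 = 127/2 ≈ 63.500000.

E[X] = 127/2 = 63.500000.


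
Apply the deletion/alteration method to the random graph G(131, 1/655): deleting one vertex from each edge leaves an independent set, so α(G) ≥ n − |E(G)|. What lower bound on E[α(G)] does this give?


E[|E(G)|] = C(131, 2)·p = 8515 · (1/655) = 13.
E[α(G)] ≥ n − E[|E(G)|] = 131 − 13 = 118.
Numerically: ≈ 118.00000.
(This is only a lower bound; the true E[α(G)] may be larger.)

E[α(G)] ≥ 118 ≈ 118.00000.


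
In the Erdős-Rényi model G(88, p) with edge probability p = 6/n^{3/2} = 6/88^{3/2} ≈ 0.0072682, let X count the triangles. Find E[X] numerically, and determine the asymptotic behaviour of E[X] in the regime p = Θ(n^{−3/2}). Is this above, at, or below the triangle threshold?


Number of potential triangles: C(88, 3) = 109736.
Each occurs with probability p³ ≈ (0.0072682)³ ≈ 3.8395624e-07.
By linearity: E[X] = C(88, 3)·p³ ≈ 109736 · 3.8395624e-07 ≈ 0.04213.
Since α = 3/2 > 1, p = c/n^{3/2} = o(1/n) is below the triangle threshold p ~ 1/n. Asymptotically E[X] ~ (c³/6)·n^{3(1−α)} = (6³/6)·n^{-1.5} → 0, so by Markov's inequality G has no triangles w.h.p.

E[X] ≈ 0.04213; in regime p = Θ(1/n^{3/2}) E[X] tends to 0 (below the triangle threshold p ~ 1/n).


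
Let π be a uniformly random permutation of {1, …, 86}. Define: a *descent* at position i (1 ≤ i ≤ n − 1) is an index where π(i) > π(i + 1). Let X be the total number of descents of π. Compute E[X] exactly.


Write X = Σ X_I over i = 1, …, 85, with X_I the indicator of one descent.
There are 85 indicators.
For each fixed i, the pair (π(i), π(i+1)) is a uniformly random ordered pair of distinct values from {1, …, 86}; by symmetry P[π(i) > π(i+1)] = 1/2.
By linearity: E[X] = 85 · (1/2) = (86 − 1) · (1/2) = 85/2 ≈ 42.50000.

E[X] = 85/2 = 42.50000.


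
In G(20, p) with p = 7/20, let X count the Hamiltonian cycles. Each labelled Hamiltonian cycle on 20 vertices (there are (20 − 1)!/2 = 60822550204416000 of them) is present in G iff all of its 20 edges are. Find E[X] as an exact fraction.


K_20 has (20 − 1)!/2 = 60822550204416000 labelled Hamiltonian cycles.
For each such Hamiltonian cycle H, let X_H = 1 if all 20 edges of H are present in G. Then P[X_H = 1] = p^{20} = (7/20)^{20} = 79792266297612001/104857600000000000000000000.
By linearity: E[X] = Σ_H E[X_H] = 60822550204416000 · p^{20} = 60822550204416000 · 79792266297612001/104857600000000000000000000 = 1184855742873690605203907421/25600000000000000000.
Numerically: E[X] ≈ 4.63e+07.

E[X] = 60822550204416000 · (7/20)^{20} = 1184855742873690605203907421/25600000000000000000 ≈ 4.63e+07.


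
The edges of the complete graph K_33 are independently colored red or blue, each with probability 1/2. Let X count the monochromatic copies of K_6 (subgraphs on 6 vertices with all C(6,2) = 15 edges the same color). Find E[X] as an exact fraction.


Let X = Σ_S X_S over the C(33, 6) = 1107568 subsets S of size 6, where X_S = 1 if the K_6 on S is monochromatic.
For a fixed S, the K_6 on S has C(6, 2) = 15 edges. P[all 15 edges red] = (1/2)^15, and likewise for blue, so P[monochromatic] = 2·(1/2)^15 = 2^{1 − 15} = 1/16384.
By linearity of expectation: E[X] = C(33, 6) · 2^{1 − 15} = 1107568 · 1/16384 = 69223/1024.
Numerically: E[X] ≈ 67.6006.

E[X] = C(33,6)·2^(1−C(6,2)) = 69223/1024 ≈ 67.6006.


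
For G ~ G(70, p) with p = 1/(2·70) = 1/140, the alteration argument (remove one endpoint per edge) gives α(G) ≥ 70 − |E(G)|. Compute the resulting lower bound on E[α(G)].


E[|E(G)|] = C(70, 2)·p = 2415 · (1/140) = 69/4.
E[α(G)] ≥ n − E[|E(G)|] = 70 − 69/4 = 211/4.
Numerically: ≈ 52.750.
(This is only a lower bound; the true E[α(G)] may be larger.)

E[α(G)] ≥ 211/4 ≈ 52.750.


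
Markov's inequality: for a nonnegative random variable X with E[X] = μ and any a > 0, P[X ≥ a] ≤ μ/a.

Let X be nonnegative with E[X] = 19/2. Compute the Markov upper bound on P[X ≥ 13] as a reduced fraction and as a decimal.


μ = E[X] = 19/2, a = 13.
Markov: P[X ≥ 13] ≤ μ/a = (19/2)/13 = 19/26.
Numerically: ≈ 0.73077.
(Since a = 13 > μ = 9.50000, the bound 19/26 is < 1 and informative.)

P[X ≥ 13] ≤ 19/26 ≈ 0.73077.


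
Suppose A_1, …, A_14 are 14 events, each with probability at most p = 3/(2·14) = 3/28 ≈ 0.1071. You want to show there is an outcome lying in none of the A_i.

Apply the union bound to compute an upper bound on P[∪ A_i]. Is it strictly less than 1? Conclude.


Union bound: P[∪_{i=1}^{14} A_i] ≤ Σ_i P[A_i] ≤ 14·p = 14·(3/28) = 3/2.
Numerically: 3/2 ≈ 1.5000.
Is 3/2 < 1? NO.
Since the bound 3/2 is ≥ 1, the union bound is uninformative here; it does NOT by itself certify existence.

14·p = 3/2 ≈ 1.5000; existence NOT certified by the union bound.


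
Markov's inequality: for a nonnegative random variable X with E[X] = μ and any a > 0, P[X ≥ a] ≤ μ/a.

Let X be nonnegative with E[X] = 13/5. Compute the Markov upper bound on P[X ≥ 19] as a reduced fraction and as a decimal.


μ = E[X] = 13/5, a = 19.
Markov: P[X ≥ 19] ≤ μ/a = (13/5)/19 = 13/95.
Numerically: ≈ 0.136842.
(Since a = 19 > μ = 2.600000, the bound 13/95 is < 1 and informative.)

P[X ≥ 19] ≤ 13/95 ≈ 0.136842.


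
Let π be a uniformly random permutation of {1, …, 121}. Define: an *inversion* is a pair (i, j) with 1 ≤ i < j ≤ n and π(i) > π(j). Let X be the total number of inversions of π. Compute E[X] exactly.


Write X = Σ X_I over the C(121, 2) = 7260 pairs i < j, with X_I the indicator of one inversion.
There are 7260 indicators.
For each fixed pair i < j, the values π(i) and π(j) are two distinct elements of {1, …, 121} in uniformly random order; by symmetry P[π(i) > π(j)] = 1/2.
By linearity: E[X] = 7260 · (1/2) = C(121, 2) · (1/2) = 7260/2 = 3630 ≈ 3630.000000.

E[X] = 3630 = 3630.000000.


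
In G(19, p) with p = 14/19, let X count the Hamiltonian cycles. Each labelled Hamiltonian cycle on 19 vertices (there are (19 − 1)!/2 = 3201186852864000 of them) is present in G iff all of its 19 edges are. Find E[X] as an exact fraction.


K_19 has (19 − 1)!/2 = 3201186852864000 labelled Hamiltonian cycles.
For each such Hamiltonian cycle H, let X_H = 1 if all 19 edges of H are present in G. Then P[X_H = 1] = p^{19} = (14/19)^{19} = 5976303958948914397184/1978419655660313589123979.
By linearity of expectation: E[X] = Σ_H E[X_H] = 3201186852864000 · p^{19} = 3201186852864000 · 5976303958948914397184/1978419655660313589123979 = 19131265662106339128470788663934976000/1978419655660313589123979.
Numerically: E[X] ≈ 9.67e+12.

E[X] = 3201186852864000 · (14/19)^{19} = 19131265662106339128470788663934976000/1978419655660313589123979 ≈ 9.67e+12.


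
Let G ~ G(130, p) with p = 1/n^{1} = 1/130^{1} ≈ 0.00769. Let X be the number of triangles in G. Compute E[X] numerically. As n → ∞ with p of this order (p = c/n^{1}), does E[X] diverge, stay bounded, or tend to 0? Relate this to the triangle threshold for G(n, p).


Number of potential triangles: C(130, 3) = 357760.
Each occurs with probability p³ ≈ (0.00769)³ ≈ 4.55166e-07.
By linearity: E[X] = C(130, 3)·p³ ≈ 357760 · 4.55166e-07 ≈ 0.163.
Here α = 1, so p = 1/n is exactly at the triangle threshold p ~ 1/n. Asymptotically E[X] → c³/6 = 1³/6 = 1/6 ≈ 0.167, a bounded constant. In this regime the triangle count is asymptotically Poisson(c³/6).

E[X] ≈ 0.163; in regime p = Θ(1/n^{1}) E[X] stays bounded (at the triangle threshold p ~ 1/n).


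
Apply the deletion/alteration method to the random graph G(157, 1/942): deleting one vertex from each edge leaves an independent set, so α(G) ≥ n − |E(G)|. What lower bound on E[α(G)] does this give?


E[|E(G)|] = C(157, 2)·p = 12246 · (1/942) = 13.
E[α(G)] ≥ n − E[|E(G)|] = 157 − 13 = 144.
Numerically: ≈ 144.000.
(This is only a lower bound; the true E[α(G)] may be larger.)

E[α(G)] ≥ 144 ≈ 144.000.


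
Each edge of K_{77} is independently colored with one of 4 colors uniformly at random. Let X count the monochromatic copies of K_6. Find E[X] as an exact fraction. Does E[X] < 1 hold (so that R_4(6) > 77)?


E[X] = C(77, 6) · 4^{1 − 15} = 237093780 · 4^{−14} = 237093780/268435456.
As a reduced fraction: E[X] = 59273445/67108864 ≈ 0.883243.
Is E[X] < 1? YES.
Since E[X] < 1, there exists a 4-coloring of K_{77} with no monochromatic K_6; hence R_4(6) > 77.

E[X] = 59273445/67108864 ≈ 0.883243; E[X] < 1, so R_4(6) > 77.


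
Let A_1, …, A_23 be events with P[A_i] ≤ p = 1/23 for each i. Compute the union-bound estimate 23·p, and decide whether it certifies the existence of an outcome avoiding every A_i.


Union bound: P[∪_{i=1}^{23} A_i] ≤ Σ_i P[A_i] ≤ 23·p = 23·(1/23) = 1.
Numerically: 1 ≈ 1.0000000.
Is 1 < 1? NO.
Since the bound 1 is ≥ 1, the union bound is uninformative here; it does NOT by itself certify existence.

23·p = 1 ≈ 1.0000000; existence NOT certified by the union bound.


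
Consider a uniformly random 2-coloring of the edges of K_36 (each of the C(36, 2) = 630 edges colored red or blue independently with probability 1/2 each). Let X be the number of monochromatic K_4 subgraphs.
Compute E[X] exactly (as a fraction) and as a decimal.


Let X = Σ_S X_S over the C(36, 4) = 58905 subsets S of size 4, where X_S = 1 if the K_4 on S is monochromatic.
For a fixed S, the K_4 on S has C(4, 2) = 6 edges. P[all 6 edges red] = (1/2)^6, and likewise for blue, so P[monochromatic] = 2·(1/2)^6 = 2^{1 − 6} = 1/32.
Summing: E[X] = C(36, 4) · 2^{1 − 6} = 58905 · 1/32 = 58905/32.
Numerically: E[X] ≈ 1840.7812.

E[X] = C(36,4)·2^(1−C(4,2)) = 58905/32 ≈ 1840.7812.


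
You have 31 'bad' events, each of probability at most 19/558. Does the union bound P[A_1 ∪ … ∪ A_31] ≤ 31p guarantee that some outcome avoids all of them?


Union bound: P[∪_{i=1}^{31} A_i] ≤ Σ_i P[A_i] ≤ 31·p = 31·(19/558) = 19/18.
Numerically: 19/18 ≈ 1.056.
Is 19/18 < 1? NO.
Since the bound 19/18 is ≥ 1, the union bound is uninformative here; it does NOT by itself certify existence.

31·p = 19/18 ≈ 1.056; existence NOT certified by the union bound.


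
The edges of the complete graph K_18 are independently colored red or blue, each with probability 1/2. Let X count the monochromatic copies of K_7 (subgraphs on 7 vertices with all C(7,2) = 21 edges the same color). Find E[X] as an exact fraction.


Let X = Σ_S X_S over the C(18, 7) = 31824 subsets S of size 7, where X_S = 1 if the K_7 on S is monochromatic.
For a fixed S, the K_7 on S has C(7, 2) = 21 edges. P[all 21 edges red] = (1/2)^21, and likewise for blue, so P[monochromatic] = 2·(1/2)^21 = 2^{1 − 21} = 1/1048576.
By linearity of expectation: E[X] = C(18, 7) · 2^{1 − 21} = 31824 · 1/1048576 = 1989/65536.
Numerically: E[X] ≈ 0.03035.

E[X] = C(18,7)·2^(1−C(7,2)) = 1989/65536 ≈ 0.03035.


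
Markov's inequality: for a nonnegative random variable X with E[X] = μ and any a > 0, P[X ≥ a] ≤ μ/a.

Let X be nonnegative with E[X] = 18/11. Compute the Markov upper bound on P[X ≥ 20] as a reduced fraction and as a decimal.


μ = E[X] = 18/11, a = 20.
Markov: P[X ≥ 20] ≤ μ/a = (18/11)/20 = 9/110.
Numerically: ≈ 0.082.
(Since a = 20 > μ = 1.636, the bound 9/110 is < 1 and informative.)

P[X ≥ 20] ≤ 9/110 ≈ 0.082.


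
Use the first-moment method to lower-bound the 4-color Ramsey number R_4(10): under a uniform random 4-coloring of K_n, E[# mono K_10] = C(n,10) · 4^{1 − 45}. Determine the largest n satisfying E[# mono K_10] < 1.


We need C(n, 10) · 4^{1 − 45} < 1, i.e. C(n, 10) < 4^{45 − 1} = 309485009821345068724781056.
Check values of n near the boundary:
  n = 2022: C(2022, 10) = 307870445231474093395937796; 307870445231474093395937796 < 309485009821345068724781056? YES
  n = 2023: C(2023, 10) = 309399856285778485315440716; 309399856285778485315440716 < 309485009821345068724781056? YES
  n = 2024: C(2024, 10) = 310936101848269937576192656; 310936101848269937576192656 < 309485009821345068724781056? NO
  n = 2025: C(2025, 10) = 312479209053472269772600560; 312479209053472269772600560 < 309485009821345068724781056? NO
  n = 2026: C(2026, 10) = 314029205130126398094885285; 314029205130126398094885285 < 309485009821345068724781056? NO
The largest n with C(n, 10) < 309485009821345068724781056 is n = 2023 (where E[X] = 77349964071444621328860179/77371252455336267181195264 ≈ 0.9997249). Hence R_4(10) > 2023, i.e. R_4(10) ≥ 2024.

Largest n = 2023; hence R_4(10) > 2023.


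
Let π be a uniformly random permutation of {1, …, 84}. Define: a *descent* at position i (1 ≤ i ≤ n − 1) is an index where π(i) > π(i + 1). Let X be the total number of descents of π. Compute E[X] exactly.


Write X = Σ X_I over i = 1, …, 83, with X_I the indicator of one descent.
There are 83 indicators.
For each fixed i, the pair (π(i), π(i+1)) is a uniformly random ordered pair of distinct values from {1, …, 84}; by symmetry P[π(i) > π(i+1)] = 1/2.
By linearity: E[X] = 83 · (1/2) = (84 − 1) · (1/2) = 83/2 ≈ 41.500000.

E[X] = 83/2 = 41.500000.


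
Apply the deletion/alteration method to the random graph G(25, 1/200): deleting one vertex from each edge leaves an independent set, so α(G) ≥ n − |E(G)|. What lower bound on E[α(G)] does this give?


E[|E(G)|] = C(25, 2)·p = 300 · (1/200) = 3/2.
E[α(G)] ≥ n − E[|E(G)|] = 25 − 3/2 = 47/2.
Numerically: ≈ 23.500000.
(This is only a lower bound; the true E[α(G)] may be larger.)

E[α(G)] ≥ 47/2 ≈ 23.500000.


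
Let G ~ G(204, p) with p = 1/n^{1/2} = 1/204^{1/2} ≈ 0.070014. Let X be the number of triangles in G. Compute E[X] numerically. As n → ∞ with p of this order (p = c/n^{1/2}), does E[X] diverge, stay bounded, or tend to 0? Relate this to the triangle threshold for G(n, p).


Number of potential triangles: C(204, 3) = 1394204.
Each occurs with probability p³ ≈ (0.070014)³ ≈ 3.4320590e-04.
By linearity: E[X] = C(204, 3)·p³ ≈ 1394204 · 3.4320590e-04 ≈ 478.49904.
Since α = 1/2 < 1, p = c/n^{1/2} ≫ 1/n is above the triangle threshold p ~ 1/n. Asymptotically E[X] ~ (c³/6)·n^{3(1−α)} = (1³/6)·n^{1.5} → ∞; triangles are abundant w.h.p.

E[X] ≈ 478.49904; in regime p = Θ(1/n^{1/2}) E[X] diverges (above the triangle threshold p ~ 1/n).


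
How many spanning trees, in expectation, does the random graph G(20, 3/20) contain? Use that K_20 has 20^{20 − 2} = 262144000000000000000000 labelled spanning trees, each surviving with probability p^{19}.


K_20 has 20^{20 − 2} = 262144000000000000000000 labelled spanning trees.
For each such spanning tree H, let X_H = 1 if all 19 edges of H are present in G. Then P[X_H = 1] = p^{19} = (3/20)^{19} = 1162261467/5242880000000000000000000.
Summing the indicators: E[X] = Σ_H E[X_H] = 262144000000000000000000 · p^{19} = 262144000000000000000000 · 1162261467/5242880000000000000000000 = 1162261467/20.
Numerically: E[X] ≈ 5.81131e+07.

E[X] = 262144000000000000000000 · (3/20)^{19} = 1162261467/20 ≈ 5.81131e+07.


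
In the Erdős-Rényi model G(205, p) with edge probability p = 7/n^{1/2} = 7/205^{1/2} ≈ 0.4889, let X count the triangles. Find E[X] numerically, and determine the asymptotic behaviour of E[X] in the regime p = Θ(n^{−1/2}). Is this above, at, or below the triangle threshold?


Number of potential triangles: C(205, 3) = 1414910.
Each occurs with probability p³ ≈ (0.4889)³ ≈ 1.1685931e-01.
By linearity: E[X] = C(205, 3)·p³ ≈ 1414910 · 1.1685931e-01 ≈ 165345.41042.
Since α = 1/2 < 1, p = c/n^{1/2} ≫ 1/n is above the triangle threshold p ~ 1/n. Asymptotically E[X] ~ (c³/6)·n^{3(1−α)} = (7³/6)·n^{1.5} → ∞; triangles are abundant w.h.p.

E[X] ≈ 165345.41042; in regime p = Θ(1/n^{1/2}) E[X] diverges (above the triangle threshold p ~ 1/n).


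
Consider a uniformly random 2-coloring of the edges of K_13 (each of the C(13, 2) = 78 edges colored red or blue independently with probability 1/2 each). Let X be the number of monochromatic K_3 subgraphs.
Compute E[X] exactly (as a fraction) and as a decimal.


Let X = Σ_S X_S over the C(13, 3) = 286 subsets S of size 3, where X_S = 1 if the K_3 on S is monochromatic.
For a fixed S, the K_3 on S has C(3, 2) = 3 edges. P[all 3 edges red] = (1/2)^3, and likewise for blue, so P[monochromatic] = 2·(1/2)^3 = 2^{1 − 3} = 1/4.
By linearity of expectation: E[X] = C(13, 3) · 2^{1 − 3} = 286 · 1/4 = 143/2.
Numerically: E[X] ≈ 71.50000.

E[X] = C(13,3)·2^(1−C(3,2)) = 143/2 ≈ 71.50000.


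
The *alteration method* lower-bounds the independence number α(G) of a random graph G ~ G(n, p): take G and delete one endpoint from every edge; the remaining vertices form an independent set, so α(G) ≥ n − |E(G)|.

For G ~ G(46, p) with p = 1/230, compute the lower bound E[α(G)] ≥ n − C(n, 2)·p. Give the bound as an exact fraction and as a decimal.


E[|E(G)|] = C(46, 2)·p = 1035 · (1/230) = 9/2.
E[α(G)] ≥ n − E[|E(G)|] = 46 − 9/2 = 83/2.
Numerically: ≈ 41.50000.
(This is only a lower bound; the true E[α(G)] may be larger.)

E[α(G)] ≥ 83/2 ≈ 41.50000.


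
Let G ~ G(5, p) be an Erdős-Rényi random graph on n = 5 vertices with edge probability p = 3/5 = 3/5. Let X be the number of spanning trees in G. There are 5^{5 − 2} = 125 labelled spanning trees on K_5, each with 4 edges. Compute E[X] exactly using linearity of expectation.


K_5 has 5^{5 − 2} = 125 labelled spanning trees.
For each such spanning tree H, let X_H = 1 if all 4 edges of H are present in G. Then P[X_H = 1] = p^{4} = (3/5)^{4} = 81/625.
By linearity of expectation: E[X] = Σ_H E[X_H] = 125 · p^{4} = 125 · 81/625 = 81/5.
Numerically: E[X] ≈ 16.2.

E[X] = 125 · (3/5)^{4} = 81/5 ≈ 16.2.


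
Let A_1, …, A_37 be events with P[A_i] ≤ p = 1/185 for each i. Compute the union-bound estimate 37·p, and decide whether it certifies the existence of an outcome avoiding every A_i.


Union bound: P[∪_{i=1}^{37} A_i] ≤ Σ_i P[A_i] ≤ 37·p = 37·(1/185) = 1/5.
Numerically: 1/5 ≈ 0.200.
Is 1/5 < 1? YES.
Since P[∪ A_i] ≤ 1/5 < 1, the complement has P[∩ A_i^c] ≥ 1 − 1/5 = 4/5 > 0, so some outcome avoids every A_i.

37·p = 1/5 ≈ 0.200; existence CERTIFIED by the union bound.


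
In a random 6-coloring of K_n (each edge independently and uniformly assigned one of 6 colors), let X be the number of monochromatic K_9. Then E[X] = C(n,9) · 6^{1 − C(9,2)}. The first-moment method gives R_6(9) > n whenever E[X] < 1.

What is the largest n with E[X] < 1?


We need C(n, 9) · 6^{1 − 36} < 1, i.e. C(n, 9) < 6^{36 − 1} = 1719070799748422591028658176.
Check values of n near the boundary:
  n = 4403: C(4403, 9) = 1699894433046281918452233150; 1699894433046281918452233150 < 1719070799748422591028658176? YES
  n = 4404: C(4404, 9) = 1703375445537161676647015880; 1703375445537161676647015880 < 1719070799748422591028658176? YES
  n = 4405: C(4405, 9) = 1706862792900636302463627150; 1706862792900636302463627150 < 1719070799748422591028658176? YES
  n = 4406: C(4406, 9) = 1710356485221788389505285700; 1710356485221788389505285700 < 1719070799748422591028658176? YES
  n = 4407: C(4407, 9) = 1713856532599459170657070050; 1713856532599459170657070050 < 1719070799748422591028658176? YES
  n = 4408: C(4408, 9) = 1717362945146264156457459600; 1717362945146264156457459600 < 1719070799748422591028658176? YES
  n = 4409: C(4409, 9) = 1720875732988608787686577131; 1720875732988608787686577131 < 1719070799748422591028658176? NO
  n = 4410: C(4410, 9) = 1724394906266704102180823710; 1724394906266704102180823710 < 1719070799748422591028658176? NO
  n = 4411: C(4411, 9) = 1727920475134582415883601405; 1727920475134582415883601405 < 1719070799748422591028658176? NO
The largest n with C(n, 9) < 1719070799748422591028658176 is n = 4408 (where E[X] = 35778394690547169926197075/35813974994758803979763712 ≈ 0.999). Hence R_6(9) > 4408, i.e. R_6(9) ≥ 4409.

Largest n = 4408; hence R_6(9) > 4408.


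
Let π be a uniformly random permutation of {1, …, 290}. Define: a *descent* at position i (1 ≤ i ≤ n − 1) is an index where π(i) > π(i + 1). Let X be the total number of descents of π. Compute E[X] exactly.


Write X = Σ X_I over i = 1, …, 289, with X_I the indicator of one descent.
There are 289 indicators.
For each fixed i, the pair (π(i), π(i+1)) is a uniformly random ordered pair of distinct values from {1, …, 290}; by symmetry P[π(i) > π(i+1)] = 1/2.
By linearity: E[X] = 289 · (1/2) = (290 − 1) · (1/2) = 289/2 ≈ 144.500000.

E[X] = 289/2 = 144.500000.


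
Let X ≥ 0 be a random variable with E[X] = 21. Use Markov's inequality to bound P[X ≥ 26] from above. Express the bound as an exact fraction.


μ = E[X] = 21, a = 26.
Markov: P[X ≥ 26] ≤ μ/a = (21)/26 = 21/26.
Numerically: ≈ 0.807692.
(Since a = 26 > μ = 21.000000, the bound 21/26 is < 1 and informative.)

P[X ≥ 26] ≤ 21/26 ≈ 0.807692.


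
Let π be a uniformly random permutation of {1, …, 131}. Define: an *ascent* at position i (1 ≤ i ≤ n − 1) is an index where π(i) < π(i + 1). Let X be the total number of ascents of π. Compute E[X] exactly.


Write X = Σ X_I over i = 1, …, 130, with X_I the indicator of one ascent.
There are 130 indicators.
For each fixed i, the pair (π(i), π(i+1)) is a uniformly random ordered pair of distinct values from {1, …, 131}; by symmetry P[π(i) < π(i+1)] = 1/2.
By linearity: E[X] = 130 · (1/2) = (131 − 1) · (1/2) = 65 ≈ 65.0000.

E[X] = 65 = 65.0000.


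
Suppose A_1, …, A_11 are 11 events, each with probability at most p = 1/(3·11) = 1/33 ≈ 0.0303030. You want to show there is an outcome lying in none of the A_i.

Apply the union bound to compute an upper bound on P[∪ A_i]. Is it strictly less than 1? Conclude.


Union bound: P[∪_{i=1}^{11} A_i] ≤ Σ_i P[A_i] ≤ 11·p = 11·(1/33) = 1/3.
Numerically: 1/3 ≈ 0.3333333.
Is 1/3 < 1? YES.
Since P[∪ A_i] ≤ 1/3 < 1, the complement has P[∩ A_i^c] ≥ 1 − 1/3 = 2/3 > 0, so some outcome avoids every A_i.

11·p = 1/3 ≈ 0.3333333; existence CERTIFIED by the union bound.


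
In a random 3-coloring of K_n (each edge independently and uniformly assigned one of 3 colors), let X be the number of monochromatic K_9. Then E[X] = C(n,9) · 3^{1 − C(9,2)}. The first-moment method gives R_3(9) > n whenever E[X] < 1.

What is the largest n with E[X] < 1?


We need C(n, 9) · 3^{1 − 36} < 1, i.e. C(n, 9) < 3^{36 − 1} = 50031545098999707.
Check values of n near the boundary:
  n = 295: C(295, 9) = 41221140106119260; 41221140106119260 < 50031545098999707? YES
  n = 296: C(296, 9) = 42513789098994080; 42513789098994080 < 50031545098999707? YES
  n = 297: C(297, 9) = 43842345008337645; 43842345008337645 < 50031545098999707? YES
  n = 298: C(298, 9) = 45207677551849890; 45207677551849890 < 50031545098999707? YES
  n = 299: C(299, 9) = 46610674441390059; 46610674441390059 < 50031545098999707? YES
  n = 300: C(300, 9) = 48052241692154700; 48052241692154700 < 50031545098999707? YES
  n = 301: C(301, 9) = 49533303936090975; 49533303936090975 < 50031545098999707? YES
  n = 302: C(302, 9) = 51054804739588650; 51054804739588650 < 50031545098999707? NO
The largest n with C(n, 9) < 50031545098999707 is n = 301 (where E[X] = 16511101312030325/16677181699666569 ≈ 0.990). Hence R_3(9) > 301, i.e. R_3(9) ≥ 302.

Largest n = 301; hence R_3(9) > 301.


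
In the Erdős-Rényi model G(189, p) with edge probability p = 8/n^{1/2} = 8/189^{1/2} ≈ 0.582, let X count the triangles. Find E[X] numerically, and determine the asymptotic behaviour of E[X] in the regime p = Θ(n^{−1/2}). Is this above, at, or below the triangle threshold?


Number of potential triangles: C(189, 3) = 1107414.
Each occurs with probability p³ ≈ (0.582)³ ≈ 1.97050e-01.
By linearity: E[X] = C(189, 3)·p³ ≈ 1107414 · 1.97050e-01 ≈ 218216.338.
Since α = 1/2 < 1, p = c/n^{1/2} ≫ 1/n is above the triangle threshold p ~ 1/n. Asymptotically E[X] ~ (c³/6)·n^{3(1−α)} = (8³/6)·n^{1.5} → ∞; triangles are abundant w.h.p.

E[X] ≈ 218216.338; in regime p = Θ(1/n^{1/2}) E[X] diverges (above the triangle threshold p ~ 1/n).


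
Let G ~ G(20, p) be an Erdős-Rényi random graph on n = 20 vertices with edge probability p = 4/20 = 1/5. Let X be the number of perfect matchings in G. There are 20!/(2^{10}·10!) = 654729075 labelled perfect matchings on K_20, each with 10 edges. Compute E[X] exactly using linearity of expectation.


K_20 has 20!/(2^{10}·10!) = 654729075 labelled perfect matchings.
For each such perfect matching H, let X_H = 1 if all 10 edges of H are present in G. Then P[X_H = 1] = p^{10} = (1/5)^{10} = 1/9765625.
By linearity: E[X] = Σ_H E[X_H] = 654729075 · p^{10} = 654729075 · 1/9765625 = 26189163/390625.
Numerically: E[X] ≈ 67.044.

E[X] = 654729075 · (1/5)^{10} = 26189163/390625 ≈ 67.044.


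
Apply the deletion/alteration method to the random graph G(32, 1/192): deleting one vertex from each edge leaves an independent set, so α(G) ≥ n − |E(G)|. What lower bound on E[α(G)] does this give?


E[|E(G)|] = C(32, 2)·p = 496 · (1/192) = 31/12.
E[α(G)] ≥ n − E[|E(G)|] = 32 − 31/12 = 353/12.
Numerically: ≈ 29.416667.
(This is only a lower bound; the true E[α(G)] may be larger.)

E[α(G)] ≥ 353/12 ≈ 29.416667.


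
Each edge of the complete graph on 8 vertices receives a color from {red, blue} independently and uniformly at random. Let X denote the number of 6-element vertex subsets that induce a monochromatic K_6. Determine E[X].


Let X = Σ_S X_S over the C(8, 6) = 28 subsets S of size 6, where X_S = 1 if the K_6 on S is monochromatic.
For a fixed S, the K_6 on S has C(6, 2) = 15 edges. P[all 15 edges red] = (1/2)^15, and likewise for blue, so P[monochromatic] = 2·(1/2)^15 = 2^{1 − 15} = 1/16384.
By linearity of expectation: E[X] = C(8, 6) · 2^{1 − 15} = 28 · 1/16384 = 7/4096.
Numerically: E[X] ≈ 0.001709.

E[X] = C(8,6)·2^(1−C(6,2)) = 7/4096 ≈ 0.001709.


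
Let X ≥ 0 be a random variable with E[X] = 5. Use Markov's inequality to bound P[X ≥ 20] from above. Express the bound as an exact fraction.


μ = E[X] = 5, a = 20.
Markov: P[X ≥ 20] ≤ μ/a = (5)/20 = 1/4.
Numerically: ≈ 0.25000.
(Since a = 20 > μ = 5.00000, the bound 1/4 is < 1 and informative.)

P[X ≥ 20] ≤ 1/4 ≈ 0.25000.


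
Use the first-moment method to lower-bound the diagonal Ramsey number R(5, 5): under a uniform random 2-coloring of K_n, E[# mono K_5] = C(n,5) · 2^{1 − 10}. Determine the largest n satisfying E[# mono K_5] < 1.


We need C(n, 5) · 2^{1 − 10} < 1, i.e. C(n, 5) < 2^{10 − 1} = 512.
Check values of n near the boundary:
  n = 5: C(5, 5) = 1; 1 < 512? YES
  n = 6: C(6, 5) = 6; 6 < 512? YES
  n = 7: C(7, 5) = 21; 21 < 512? YES
  n = 8: C(8, 5) = 56; 56 < 512? YES
  n = 9: C(9, 5) = 126; 126 < 512? YES
  n = 10: C(10, 5) = 252; 252 < 512? YES
  n = 11: C(11, 5) = 462; 462 < 512? YES
  n = 12: C(12, 5) = 792; 792 < 512? NO
  n = 13: C(13, 5) = 1287; 1287 < 512? NO
The largest n with C(n, 5) < 512 is n = 11 (where E[X] = 231/256 ≈ 0.9023). Hence R(5, 5) > 11, i.e. R(5, 5) ≥ 12.

Largest n = 11; hence R(5, 5) > 11.
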